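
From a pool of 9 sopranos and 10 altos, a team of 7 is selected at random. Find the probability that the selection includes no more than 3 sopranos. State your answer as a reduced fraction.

There are C(19,7) = 50388 ways to choose the 7.
Favorable selections (no more than 3 sopranos): C(9,0)·C(10,7) + C(9,1)·C(10,6) + C(9,2)·C(10,5) + C(9,3)·C(10,4) = 120 + 1890 + 9072 + 17640 = 28722.
Probability = 28722/50388 = 4787/8398.

4787/8398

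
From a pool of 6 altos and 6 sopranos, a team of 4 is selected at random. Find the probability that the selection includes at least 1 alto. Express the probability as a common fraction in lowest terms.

There are C(12,4) = 495 ways to choose the 4.
The complement is all 4 are sopranos: C(6,4) = 15.
Probability = 1 − 15/495 = 480/495 = 32/33.

32/33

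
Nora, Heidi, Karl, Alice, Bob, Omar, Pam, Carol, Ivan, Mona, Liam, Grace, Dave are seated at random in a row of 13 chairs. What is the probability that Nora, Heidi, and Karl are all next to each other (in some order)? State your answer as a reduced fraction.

There are 13! = 6227020800 arrangements.
Treat the three as one block: 11! placements × 3! orders within the block = 39916800·6 = 239500800.
Probability = 239500800/6227020800 = 1/26.

1/26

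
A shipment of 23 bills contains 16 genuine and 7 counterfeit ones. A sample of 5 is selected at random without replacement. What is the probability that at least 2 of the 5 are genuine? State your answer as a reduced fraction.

There are C(23,5) = 33649 ways to choose the 5.
Count the complement (fewer than 2 genuine): C(16,0)·C(7,5) + C(16,1)·C(7,4) = 21 + 560 = 581.
Probability = 1 − 581/33649 = 33068/33649 = 4724/4807.

4724/4807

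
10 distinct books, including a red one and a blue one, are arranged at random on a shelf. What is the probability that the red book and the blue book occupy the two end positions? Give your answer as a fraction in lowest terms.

There are 10! = 3628800 arrangements.
Place the red book and the blue book at the ends in 2 ways, arrange the remaining 8 in 8! = 40320 ways: 2·40320 = 80640.
Probability = 80640/3628800 = 1/45.

1/45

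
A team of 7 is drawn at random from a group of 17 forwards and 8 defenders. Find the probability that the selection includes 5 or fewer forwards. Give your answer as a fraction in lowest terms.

90561/120175

Total selections: C(25,7) = 480700.
Count the complement (more than 5 forwards): C(17,6)·C(8,1) + C(17,7)·C(8,0) = 99008 + 19448 = 118456.
Probability = 1 − 118456/480700 = 362244/480700 = 90561/120175.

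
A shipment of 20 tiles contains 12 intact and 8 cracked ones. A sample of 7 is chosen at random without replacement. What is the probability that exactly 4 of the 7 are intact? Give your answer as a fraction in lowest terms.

231/646

The sample space is all 7-subsets of the 20: C(20,7) = 77520.
Selections with exactly 4 intact: choose 4 of the 12 intact and 3 of the 8 cracked, C(12,4)·C(8,3) = 495·56 = 27720.
Probability = 27720/77520 = 231/646.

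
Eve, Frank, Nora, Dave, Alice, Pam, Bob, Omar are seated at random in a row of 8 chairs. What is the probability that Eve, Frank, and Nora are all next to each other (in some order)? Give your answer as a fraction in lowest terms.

3/28

There are 8! = 40320 arrangements.
Treat the three as one block: 6! placements × 3! orders within the block = 720·6 = 4320.
Probability = 4320/40320 = 3/28.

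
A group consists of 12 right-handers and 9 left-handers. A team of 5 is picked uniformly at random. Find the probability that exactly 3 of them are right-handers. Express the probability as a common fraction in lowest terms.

880/2261

There are C(21,5) = 20349 ways to choose 5 from 21.
Selections with exactly 3 right-handers: choose 3 of the 12 right-handers and 2 of the 9 left-handers, C(12,3)·C(9,2) = 220·36 = 7920.
Probability = 7920/20349 = 880/2261.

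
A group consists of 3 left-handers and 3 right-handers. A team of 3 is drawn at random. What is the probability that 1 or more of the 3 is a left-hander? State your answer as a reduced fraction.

19/20

Total selections: C(6,3) = 20.
The complement is all 3 are right-handers: C(3,3) = 1.
Probability = 1 − 1/20 = 19/20.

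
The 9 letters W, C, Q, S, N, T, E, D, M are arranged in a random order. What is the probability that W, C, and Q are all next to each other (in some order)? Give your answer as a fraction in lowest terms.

1/12

There are 9! = 362880 arrangements.
Treat the three as one block: 7! placements × 3! orders within the block = 5040·6 = 30240.
Probability = 30240/362880 = 1/12.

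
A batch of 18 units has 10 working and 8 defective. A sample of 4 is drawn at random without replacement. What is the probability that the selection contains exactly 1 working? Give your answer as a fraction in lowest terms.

28/153

There are C(18,4) = 3060 ways to choose 4 from 18.
Selections with exactly 1 working: choose 1 of the 10 working and 3 of the 8 defective, C(10,1)·C(8,3) = 10·56 = 560.
Probability = 560/3060 = 28/153.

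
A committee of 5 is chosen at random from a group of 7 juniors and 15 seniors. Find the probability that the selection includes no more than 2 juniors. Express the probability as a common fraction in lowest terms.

351/418

There are C(22,5) = 26334 ways to choose the 5.
Favorable selections (no more than 2 juniors): C(7,0)·C(15,5) + C(7,1)·C(15,4) + C(7,2)·C(15,3) = 3003 + 9555 + 9555 = 22113.
Probability = 22113/26334 = 351/418.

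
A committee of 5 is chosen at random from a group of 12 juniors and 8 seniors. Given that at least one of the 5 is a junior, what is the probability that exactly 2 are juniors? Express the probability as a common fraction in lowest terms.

Work in counts. Selections with at least one junior: C(20,5) − C(8,5) = 15504 − 56 = 15448.
Of those, selections where exactly 2 are juniors: C(12,2)·C(8,3) = 66·56 = 3696.
Conditional probability = 3696/15448 = 462/1931.

462/1931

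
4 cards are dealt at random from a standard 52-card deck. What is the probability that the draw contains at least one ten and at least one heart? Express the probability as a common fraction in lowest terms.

52799/270725

There are C(52,4) = 270725 possible draws.
By inclusion-exclusion on the complements, draws missing all tens or all hearts: C(48,4) + C(39,4) − C(36,4) = 194580 + 82251 − 58905 = 217926.
So draws with at least one of each: 270725 − 217926 = 52799, probability 52799/270725.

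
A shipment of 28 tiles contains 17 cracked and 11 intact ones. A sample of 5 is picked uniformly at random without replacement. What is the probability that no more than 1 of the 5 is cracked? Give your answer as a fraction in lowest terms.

253/4095

There are C(28,5) = 98280 ways to choose the 5.
Favorable selections (no more than 1 cracked): C(17,0)·C(11,5) + C(17,1)·C(11,4) = 462 + 5610 = 6072.
Probability = 6072/98280 = 253/4095.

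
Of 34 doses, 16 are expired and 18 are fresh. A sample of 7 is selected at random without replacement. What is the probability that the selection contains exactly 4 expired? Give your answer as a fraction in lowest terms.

2730/9889

There are C(34,7) = 5379616 ways to choose 7 from 34.
Selections with exactly 4 expired: choose 4 of the 16 expired and 3 of the 18 fresh, C(16,4)·C(18,3) = 1820·816 = 1485120.
Probability = 1485120/5379616 = 2730/9889.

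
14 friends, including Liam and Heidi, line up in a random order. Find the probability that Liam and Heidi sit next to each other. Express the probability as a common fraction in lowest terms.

1/7

There are 14! = 87178291200 arrangements.
Treat Liam and Heidi as a block: 13! arrangements of the blocks × 2 orders within the block = 2·6227020800 = 12454041600.
Probability = 12454041600/87178291200 = 1/7.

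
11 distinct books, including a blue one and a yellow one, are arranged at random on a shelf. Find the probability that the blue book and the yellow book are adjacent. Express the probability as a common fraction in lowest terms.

2/11

There are 11! = 39916800 arrangements.
Treat the blue book and the yellow book as a block: 10! arrangements of the blocks × 2 orders within the block = 2·3628800 = 7257600.
Probability = 7257600/39916800 = 2/11.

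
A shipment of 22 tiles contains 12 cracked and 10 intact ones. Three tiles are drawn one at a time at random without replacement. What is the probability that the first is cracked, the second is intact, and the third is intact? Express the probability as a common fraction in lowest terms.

9/77

Multiply the conditional probabilities at each draw: 12/22 · 10/21 · 9/20 = 1080/9240 = 9/77.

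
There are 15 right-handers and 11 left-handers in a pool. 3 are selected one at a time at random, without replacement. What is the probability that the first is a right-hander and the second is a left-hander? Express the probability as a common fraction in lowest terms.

33/130

Multiply the conditional probabilities at each draw: 15/26 · 11/25 = 165/650 = 33/130.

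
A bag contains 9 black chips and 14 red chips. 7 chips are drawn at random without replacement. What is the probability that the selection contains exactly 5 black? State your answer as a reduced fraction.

Total number of selections: C(23,7) = 245157.
Selections with exactly 5 black: choose 5 of the 9 black and 2 of the 14 red, C(9,5)·C(14,2) = 126·91 = 11466.
Probability = 11466/245157 = 3822/81719.

3822/81719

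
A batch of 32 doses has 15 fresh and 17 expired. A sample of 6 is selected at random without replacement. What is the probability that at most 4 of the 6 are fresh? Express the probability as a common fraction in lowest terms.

There are C(32,6) = 906192 ways to choose the 6.
Count the complement (more than 4 fresh): C(15,5)·C(17,1) + C(15,6)·C(17,0) = 51051 + 5005 = 56056.
Probability = 1 − 56056/906192 = 850136/906192 = 15181/16182.

15181/16182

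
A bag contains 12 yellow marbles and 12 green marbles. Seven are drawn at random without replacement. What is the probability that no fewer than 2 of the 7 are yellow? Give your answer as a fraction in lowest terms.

422/437

Total selections: C(24,7) = 346104.
Count the complement (fewer than 2 yellow): C(12,0)·C(12,7) + C(12,1)·C(12,6) = 792 + 11088 = 11880.
Probability = 1 − 11880/346104 = 334224/346104 = 422/437.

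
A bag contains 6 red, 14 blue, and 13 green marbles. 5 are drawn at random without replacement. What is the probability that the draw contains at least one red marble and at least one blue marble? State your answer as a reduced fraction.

There are C(33,5) = 237336 possible draws.
By inclusion-exclusion on the complements, draws missing all red or all blue: C(27,5) + C(19,5) − C(13,5) = 80730 + 11628 − 1287 = 91071.
So draws with at least one of each: 237336 − 91071 = 146265, probability 146265/237336 = 48755/79112.

48755/79112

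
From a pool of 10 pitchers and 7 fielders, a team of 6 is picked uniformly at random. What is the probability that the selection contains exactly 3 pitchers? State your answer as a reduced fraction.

75/221

The sample space is all 6-subsets of the 17: C(17,6) = 12376.
Selections with exactly 3 pitchers: choose 3 of the 10 pitchers and 3 of the 7 fielders, C(10,3)·C(7,3) = 120·35 = 4200.
Probability = 4200/12376 = 75/221.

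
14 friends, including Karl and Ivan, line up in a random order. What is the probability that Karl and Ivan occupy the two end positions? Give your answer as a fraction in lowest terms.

1/91

There are 14! = 87178291200 arrangements.
Place Karl and Ivan at the ends in 2 ways, arrange the remaining 12 in 12! = 479001600 ways: 2·479001600 = 958003200.
Probability = 958003200/87178291200 = 1/91.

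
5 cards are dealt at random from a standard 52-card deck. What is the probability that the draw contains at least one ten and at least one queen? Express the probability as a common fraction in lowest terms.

There are C(52,5) = 2598960 possible draws.
By inclusion-exclusion on the complements, draws missing all tens or all queens: C(48,5) + C(48,5) − C(44,5) = 1712304 + 1712304 − 1086008 = 2338600.
So draws with at least one of each: 2598960 − 2338600 = 260360, probability 260360/2598960 = 6509/64974.

6509/64974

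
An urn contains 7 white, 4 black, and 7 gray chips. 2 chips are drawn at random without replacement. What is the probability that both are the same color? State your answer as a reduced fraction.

16/51

There are C(18,2) = 153 ways to draw 2 chips.
All same color: C(7,2) + C(4,2) + C(7,2) = 21 + 6 + 21 = 48.
Probability = 48/153 = 16/51.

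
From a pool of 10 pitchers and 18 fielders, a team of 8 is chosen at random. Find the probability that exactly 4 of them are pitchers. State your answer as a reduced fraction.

680/3289

The sample space is all 8-subsets of the 28: C(28,8) = 3108105.
Selections with exactly 4 pitchers: choose 4 of the 10 pitchers and 4 of the 18 fielders, C(10,4)·C(18,4) = 210·3060 = 642600.
Probability = 642600/3108105 = 680/3289.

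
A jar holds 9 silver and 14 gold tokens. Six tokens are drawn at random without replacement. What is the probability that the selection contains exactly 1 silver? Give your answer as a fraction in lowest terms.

There are C(23,6) = 100947 ways to choose 6 from 23.
Selections with exactly 1 silver: choose 1 of the 9 silver and 5 of the 14 gold, C(9,1)·C(14,5) = 9·2002 = 18018.
Probability = 18018/100947 = 78/437.

78/437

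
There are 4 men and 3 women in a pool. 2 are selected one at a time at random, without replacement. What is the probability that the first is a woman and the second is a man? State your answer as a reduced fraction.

2/7

Multiply the conditional probabilities at each draw: 3/7 · 4/6 = 12/42 = 2/7.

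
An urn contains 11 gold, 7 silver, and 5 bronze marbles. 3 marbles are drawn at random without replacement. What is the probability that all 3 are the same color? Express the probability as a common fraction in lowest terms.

There are C(23,3) = 1771 ways to draw 3 marbles.
All same color: C(11,3) + C(7,3) + C(5,3) = 165 + 35 + 10 = 210.
Probability = 210/1771 = 30/253.

30/253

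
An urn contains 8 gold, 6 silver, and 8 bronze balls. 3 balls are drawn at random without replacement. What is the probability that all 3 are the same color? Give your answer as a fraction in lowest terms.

3/35

There are C(22,3) = 1540 ways to draw 3 balls.
All same color: C(8,3) + C(6,3) + C(8,3) = 56 + 20 + 56 = 132.
Probability = 132/1540 = 3/35.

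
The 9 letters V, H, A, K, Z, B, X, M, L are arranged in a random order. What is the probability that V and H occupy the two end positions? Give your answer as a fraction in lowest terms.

1/36

There are 9! = 362880 arrangements.
Place V and H at the ends in 2 ways, arrange the remaining 7 in 7! = 5040 ways: 2·5040 = 10080.
Probability = 10080/362880 = 1/36.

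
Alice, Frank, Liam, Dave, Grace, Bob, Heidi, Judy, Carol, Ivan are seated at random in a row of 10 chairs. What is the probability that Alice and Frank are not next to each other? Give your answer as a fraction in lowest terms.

4/5

There are 10! = 3628800 arrangements.
Arrangements with Alice and Frank adjacent: 2·9! = 725760.
So not adjacent: 3628800 − 725760 = 2903040, probability 2903040/3628800 = 4/5.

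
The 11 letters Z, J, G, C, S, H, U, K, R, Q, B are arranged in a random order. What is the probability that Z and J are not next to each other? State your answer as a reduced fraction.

There are 11! = 39916800 arrangements.
Arrangements with Z and J adjacent: 2·10! = 7257600.
So not adjacent: 39916800 − 7257600 = 32659200, probability 32659200/39916800 = 9/11.

9/11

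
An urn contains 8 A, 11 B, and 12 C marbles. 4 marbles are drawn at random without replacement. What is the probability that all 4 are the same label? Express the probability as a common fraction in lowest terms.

There are C(31,4) = 31465 ways to draw 4 marbles.
All same label: C(8,4) + C(11,4) + C(12,4) = 70 + 330 + 495 = 895.
Probability = 895/31465 = 179/6293.

179/6293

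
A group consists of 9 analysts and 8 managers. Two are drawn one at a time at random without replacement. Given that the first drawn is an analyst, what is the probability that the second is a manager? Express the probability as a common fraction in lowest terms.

1/2

After removing one analyst, 16 remain: 8 analysts and 8 managers.
So the probability the next is a manager is 8/16 = 1/2.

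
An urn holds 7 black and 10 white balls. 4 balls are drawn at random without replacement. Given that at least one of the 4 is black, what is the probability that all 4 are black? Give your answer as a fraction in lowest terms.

Work in counts. Selections with at least one black: C(17,4) − C(10,4) = 2380 − 210 = 2170.
Of those, selections where all 4 are black: C(7,4) = 35.
Conditional probability = 35/2170 = 1/62.

1/62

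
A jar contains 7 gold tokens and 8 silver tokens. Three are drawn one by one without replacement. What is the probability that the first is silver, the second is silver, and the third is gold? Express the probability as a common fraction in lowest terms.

28/195

Multiply the conditional probabilities at each draw: 8/15 · 7/14 · 7/13 = 392/2730 = 28/195.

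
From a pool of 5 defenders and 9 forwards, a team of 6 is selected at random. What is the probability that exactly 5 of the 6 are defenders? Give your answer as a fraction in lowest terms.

3/1001

Total number of selections: C(14,6) = 3003.
Selections with exactly 5 defenders: choose 5 of the 5 defenders and 1 of the 9 forwards, C(5,5)·C(9,1) = 1·9 = 9.
Probability = 9/3003 = 3/1001.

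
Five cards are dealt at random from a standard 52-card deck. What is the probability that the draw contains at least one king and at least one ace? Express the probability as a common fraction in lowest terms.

6509/64974

There are C(52,5) = 2598960 possible draws.
By inclusion-exclusion on the complements, draws missing all kings or all aces: C(48,5) + C(48,5) − C(44,5) = 1712304 + 1712304 − 1086008 = 2338600.
So draws with at least one of each: 2598960 − 2338600 = 260360, probability 260360/2598960 = 6509/64974.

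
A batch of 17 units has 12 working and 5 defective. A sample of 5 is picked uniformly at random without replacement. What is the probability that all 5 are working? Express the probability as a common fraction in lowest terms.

There are C(17,5) = 6188 possible selections.
Selections with all working: C(12,5) = 792.
Probability = 792/6188 = 198/1547.

198/1547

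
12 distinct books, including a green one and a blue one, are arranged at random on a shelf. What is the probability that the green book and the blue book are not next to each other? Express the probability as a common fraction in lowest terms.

5/6

There are 12! = 479001600 arrangements.
Arrangements with the green book and the blue book adjacent: 2·11! = 79833600.
So not adjacent: 479001600 − 79833600 = 399168000, probability 399168000/479001600 = 5/6.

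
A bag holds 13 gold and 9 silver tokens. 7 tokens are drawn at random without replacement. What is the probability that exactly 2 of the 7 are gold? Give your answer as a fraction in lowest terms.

There are C(22,7) = 170544 ways to choose 7 from 22.
Selections with exactly 2 gold: choose 2 of the 13 gold and 5 of the 9 silver, C(13,2)·C(9,5) = 78·126 = 9828.
Probability = 9828/170544 = 819/14212.

819/14212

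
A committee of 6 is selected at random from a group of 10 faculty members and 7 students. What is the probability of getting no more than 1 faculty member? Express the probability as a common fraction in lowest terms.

31/1768

Total selections: C(17,6) = 12376.
Favorable selections (no more than 1 faculty member): C(10,0)·C(7,6) + C(10,1)·C(7,5) = 7 + 210 = 217.
Probability = 217/12376 = 31/1768.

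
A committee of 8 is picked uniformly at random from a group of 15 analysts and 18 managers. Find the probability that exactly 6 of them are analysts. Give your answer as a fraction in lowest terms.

595/10788

The sample space is all 8-subsets of the 33: C(33,8) = 13884156.
Selections with exactly 6 analysts: choose 6 of the 15 analysts and 2 of the 18 managers, C(15,6)·C(18,2) = 5005·153 = 765765.
Probability = 765765/13884156 = 595/10788.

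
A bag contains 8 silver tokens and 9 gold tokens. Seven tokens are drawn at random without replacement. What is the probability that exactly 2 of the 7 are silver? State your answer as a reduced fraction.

The sample space is all 7-subsets of the 17: C(17,7) = 19448.
Selections with exactly 2 silver: choose 2 of the 8 silver and 5 of the 9 gold, C(8,2)·C(9,5) = 28·126 = 3528.
Probability = 3528/19448 = 441/2431.

441/2431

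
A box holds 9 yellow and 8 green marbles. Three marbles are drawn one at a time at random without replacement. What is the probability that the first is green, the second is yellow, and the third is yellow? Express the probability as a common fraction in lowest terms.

Multiply the conditional probabilities at each draw: 8/17 · 9/16 · 8/15 = 576/4080 = 12/85.

12/85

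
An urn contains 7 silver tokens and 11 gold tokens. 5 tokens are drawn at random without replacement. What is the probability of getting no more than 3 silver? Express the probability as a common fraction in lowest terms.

583/612

There are C(18,5) = 8568 ways to choose the 5.
Count the complement (more than 3 silver): C(7,4)·C(11,1) + C(7,5)·C(11,0) = 385 + 21 = 406.
Probability = 1 − 406/8568 = 8162/8568 = 583/612.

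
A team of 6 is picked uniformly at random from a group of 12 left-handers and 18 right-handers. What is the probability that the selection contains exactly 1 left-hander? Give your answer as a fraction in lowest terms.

1632/9425

The sample space is all 6-subsets of the 30: C(30,6) = 593775.
Selections with exactly 1 left-hander: choose 1 of the 12 left-handers and 5 of the 18 right-handers, C(12,1)·C(18,5) = 12·8568 = 102816.
Probability = 102816/593775 = 1632/9425.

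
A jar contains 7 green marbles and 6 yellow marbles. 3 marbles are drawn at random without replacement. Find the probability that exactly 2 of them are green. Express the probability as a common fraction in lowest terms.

63/143

Total number of selections: C(13,3) = 286.
Selections with exactly 2 green: choose 2 of the 7 green and 1 of the 6 yellow, C(7,2)·C(6,1) = 21·6 = 126.
Probability = 126/286 = 63/143.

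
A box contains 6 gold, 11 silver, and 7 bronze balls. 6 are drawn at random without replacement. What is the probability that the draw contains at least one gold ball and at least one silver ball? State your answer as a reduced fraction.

547/644

There are C(24,6) = 134596 possible draws.
By inclusion-exclusion on the complements, draws missing all gold or all silver: C(18,6) + C(13,6) − C(7,6) = 18564 + 1716 − 7 = 20273.
So draws with at least one of each: 134596 − 20273 = 114323, probability 114323/134596 = 547/644.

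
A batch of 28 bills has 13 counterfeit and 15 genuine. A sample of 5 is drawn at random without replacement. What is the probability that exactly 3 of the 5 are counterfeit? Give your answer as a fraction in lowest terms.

11/36

Total number of selections: C(28,5) = 98280.
Selections with exactly 3 counterfeit: choose 3 of the 13 counterfeit and 2 of the 15 genuine, C(13,3)·C(15,2) = 286·105 = 30030.
Probability = 30030/98280 = 11/36.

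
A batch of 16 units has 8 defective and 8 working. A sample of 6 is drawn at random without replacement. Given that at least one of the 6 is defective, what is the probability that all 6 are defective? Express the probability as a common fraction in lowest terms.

1/285

Work in counts. Selections with at least one defective: C(16,6) − C(8,6) = 8008 − 28 = 7980.
Of those, selections where all 6 are defective: C(8,6) = 28.
Conditional probability = 28/7980 = 1/285.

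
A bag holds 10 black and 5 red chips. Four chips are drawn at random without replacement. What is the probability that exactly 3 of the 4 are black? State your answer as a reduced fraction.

40/91

The sample space is all 4-subsets of the 15: C(15,4) = 1365.
Selections with exactly 3 black: choose 3 of the 10 black and 1 of the 5 red, C(10,3)·C(5,1) = 120·5 = 600.
Probability = 600/1365 = 40/91.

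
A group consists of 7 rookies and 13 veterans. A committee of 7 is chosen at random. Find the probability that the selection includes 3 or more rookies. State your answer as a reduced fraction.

There are C(20,7) = 77520 ways to choose the 7.
Favorable selections (3 or more rookies): C(7,3)·C(13,4) + C(7,4)·C(13,3) + C(7,5)·C(13,2) + C(7,6)·C(13,1) + C(7,7)·C(13,0) = 25025 + 10010 + 1638 + 91 + 1 = 36765.
Probability = 36765/77520 = 129/272.

129/272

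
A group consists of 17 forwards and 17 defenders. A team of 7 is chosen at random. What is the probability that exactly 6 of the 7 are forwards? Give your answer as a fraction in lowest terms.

1547/39556

Total number of selections: C(34,7) = 5379616.
Selections with exactly 6 forwards: choose 6 of the 17 forwards and 1 of the 17 defenders, C(17,6)·C(17,1) = 12376·17 = 210392.
Probability = 210392/5379616 = 1547/39556.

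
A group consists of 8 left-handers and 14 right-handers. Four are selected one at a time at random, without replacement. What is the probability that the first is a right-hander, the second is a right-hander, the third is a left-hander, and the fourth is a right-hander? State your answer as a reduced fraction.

Multiply the conditional probabilities at each draw: 14/22 · 13/21 · 8/20 · 12/19 = 17472/175560 = 104/1045.

104/1045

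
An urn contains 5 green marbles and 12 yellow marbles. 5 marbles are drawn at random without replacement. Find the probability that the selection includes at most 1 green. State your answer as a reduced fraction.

3267/6188

There are C(17,5) = 6188 ways to choose the 5.
Favorable selections (at most 1 green): C(5,0)·C(12,5) + C(5,1)·C(12,4) = 792 + 2475 = 3267.
Probability = 3267/6188.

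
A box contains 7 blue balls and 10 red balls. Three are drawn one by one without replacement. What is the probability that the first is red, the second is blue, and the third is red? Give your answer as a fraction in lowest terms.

Multiply the conditional probabilities at each draw: 10/17 · 7/16 · 9/15 = 630/4080 = 21/136.

21/136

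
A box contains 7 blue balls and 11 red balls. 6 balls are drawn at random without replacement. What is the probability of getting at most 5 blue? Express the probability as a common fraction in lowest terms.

2651/2652

Total selections: C(18,6) = 18564.
Favorable selections (at most 5 blue): C(7,0)·C(11,6) + C(7,1)·C(11,5) + C(7,2)·C(11,4) + C(7,3)·C(11,3) + C(7,4)·C(11,2) + C(7,5)·C(11,1) = 462 + 3234 + 6930 + 5775 + 1925 + 231 = 18557.
Probability = 18557/18564 = 2651/2652.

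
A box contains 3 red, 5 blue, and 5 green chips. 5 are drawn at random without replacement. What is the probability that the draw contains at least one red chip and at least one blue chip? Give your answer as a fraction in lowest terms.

980/1287

There are C(13,5) = 1287 possible draws.
By inclusion-exclusion on the complements, draws missing all red or all blue: C(10,5) + C(8,5) − C(5,5) = 252 + 56 − 1 = 307.
So draws with at least one of each: 1287 − 307 = 980, probability 980/1287.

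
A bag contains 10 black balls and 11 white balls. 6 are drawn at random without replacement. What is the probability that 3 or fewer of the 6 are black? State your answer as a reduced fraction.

473/646

Total selections: C(21,6) = 54264.
Count the complement (more than 3 black): C(10,4)·C(11,2) + C(10,5)·C(11,1) + C(10,6)·C(11,0) = 11550 + 2772 + 210 = 14532.
Probability = 1 − 14532/54264 = 39732/54264 = 473/646.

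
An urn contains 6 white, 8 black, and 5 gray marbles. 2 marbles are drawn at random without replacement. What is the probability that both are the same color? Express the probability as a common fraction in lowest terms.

There are C(19,2) = 171 ways to draw 2 marbles.
All same color: C(6,2) + C(8,2) + C(5,2) = 15 + 28 + 10 = 53.
Probability = 53/171.

53/171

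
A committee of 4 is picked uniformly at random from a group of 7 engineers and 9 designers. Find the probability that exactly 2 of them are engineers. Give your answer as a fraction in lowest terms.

27/65

The sample space is all 4-subsets of the 16: C(16,4) = 1820.
Selections with exactly 2 engineers: choose 2 of the 7 engineers and 2 of the 9 designers, C(7,2)·C(9,2) = 21·36 = 756.
Probability = 756/1820 = 27/65.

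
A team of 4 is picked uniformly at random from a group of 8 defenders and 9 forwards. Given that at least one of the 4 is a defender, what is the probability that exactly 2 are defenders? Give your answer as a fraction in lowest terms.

Work in counts. Selections with at least one defender: C(17,4) − C(9,4) = 2380 − 126 = 2254.
Of those, selections where exactly 2 are defenders: C(8,2)·C(9,2) = 28·36 = 1008.
Conditional probability = 1008/2254 = 72/161.

72/161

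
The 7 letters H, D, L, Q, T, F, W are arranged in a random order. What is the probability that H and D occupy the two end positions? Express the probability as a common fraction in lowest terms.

1/21

There are 7! = 5040 arrangements.
Place H and D at the ends in 2 ways, arrange the remaining 5 in 5! = 120 ways: 2·120 = 240.
Probability = 240/5040 = 1/21.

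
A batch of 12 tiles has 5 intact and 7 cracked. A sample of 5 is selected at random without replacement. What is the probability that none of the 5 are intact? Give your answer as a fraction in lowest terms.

There are C(12,5) = 792 possible selections.
Selections with no intact (all cracked): C(7,5) = 21.
Probability = 21/792 = 7/264.

7/264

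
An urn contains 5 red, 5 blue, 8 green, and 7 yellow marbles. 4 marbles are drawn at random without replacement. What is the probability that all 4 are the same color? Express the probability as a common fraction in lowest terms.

There are C(25,4) = 12650 ways to draw 4 marbles.
All same color: C(5,4) + C(5,4) + C(8,4) + C(7,4) = 5 + 5 + 70 + 35 = 115.
Probability = 115/12650 = 1/110.

1/110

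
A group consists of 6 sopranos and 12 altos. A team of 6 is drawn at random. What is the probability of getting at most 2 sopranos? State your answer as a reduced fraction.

4367/6188

There are C(18,6) = 18564 ways to choose the 6.
Favorable selections (at most 2 sopranos): C(6,0)·C(12,6) + C(6,1)·C(12,5) + C(6,2)·C(12,4) = 924 + 4752 + 7425 = 13101.
Probability = 13101/18564 = 4367/6188.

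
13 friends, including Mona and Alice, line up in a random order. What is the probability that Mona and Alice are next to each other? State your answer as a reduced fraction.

2/13

There are 13! = 6227020800 arrangements.
Treat Mona and Alice as a block: 12! arrangements of the blocks × 2 orders within the block = 2·479001600 = 958003200.
Probability = 958003200/6227020800 = 2/13.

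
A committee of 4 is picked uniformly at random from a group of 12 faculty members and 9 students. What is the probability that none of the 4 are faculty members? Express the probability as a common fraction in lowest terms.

There are C(21,4) = 5985 possible selections.
Selections with no faculty members (all students): C(9,4) = 126.
Probability = 126/5985 = 2/95.

2/95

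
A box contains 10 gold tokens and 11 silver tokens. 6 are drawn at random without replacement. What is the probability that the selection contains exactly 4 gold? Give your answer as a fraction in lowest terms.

275/1292

The sample space is all 6-subsets of the 21: C(21,6) = 54264.
Selections with exactly 4 gold: choose 4 of the 10 gold and 2 of the 11 silver, C(10,4)·C(11,2) = 210·55 = 11550.
Probability = 11550/54264 = 275/1292.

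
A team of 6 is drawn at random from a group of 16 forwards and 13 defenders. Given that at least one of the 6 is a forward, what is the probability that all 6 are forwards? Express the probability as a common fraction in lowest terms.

77/4551

Work in counts. Selections with at least one forward: C(29,6) − C(13,6) = 475020 − 1716 = 473304.
Of those, selections where all 6 are forwards: C(16,6) = 8008.
Conditional probability = 8008/473304 = 77/4551.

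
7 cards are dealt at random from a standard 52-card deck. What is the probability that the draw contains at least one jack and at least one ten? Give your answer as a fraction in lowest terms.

3105873/16723070

There are C(52,7) = 133784560 possible draws.
By inclusion-exclusion on the complements, draws missing all jacks or all tens: C(48,7) + C(48,7) − C(44,7) = 73629072 + 73629072 − 38320568 = 108937576.
So draws with at least one of each: 133784560 − 108937576 = 24846984, probability 24846984/133784560 = 3105873/16723070.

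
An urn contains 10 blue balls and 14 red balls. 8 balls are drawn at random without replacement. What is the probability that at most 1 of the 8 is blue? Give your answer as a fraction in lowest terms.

Total selections: C(24,8) = 735471.
Favorable selections (at most 1 blue): C(10,0)·C(14,8) + C(10,1)·C(14,7) = 3003 + 34320 = 37323.
Probability = 37323/735471 = 377/7429.

377/7429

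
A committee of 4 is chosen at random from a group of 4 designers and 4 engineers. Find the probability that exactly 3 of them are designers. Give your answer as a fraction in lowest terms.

Total number of selections: C(8,4) = 70.
Selections with exactly 3 designers: choose 3 of the 4 designers and 1 of the 4 engineers, C(4,3)·C(4,1) = 4·4 = 16.
Probability = 16/70 = 8/35.

8/35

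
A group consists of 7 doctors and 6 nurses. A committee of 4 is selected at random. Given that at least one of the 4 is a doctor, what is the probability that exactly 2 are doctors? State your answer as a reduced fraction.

9/20

Work in counts. Selections with at least one doctor: C(13,4) − C(6,4) = 715 − 15 = 700.
Of those, selections where exactly 2 are doctors: C(7,2)·C(6,2) = 21·15 = 315.
Conditional probability = 315/700 = 9/20.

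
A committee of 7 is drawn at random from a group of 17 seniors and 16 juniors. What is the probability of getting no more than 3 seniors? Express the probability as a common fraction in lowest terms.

Total selections: C(33,7) = 4272048.
Favorable selections (no more than 3 seniors): C(17,0)·C(16,7) + C(17,1)·C(16,6) + C(17,2)·C(16,5) + C(17,3)·C(16,4) = 11440 + 136136 + 594048 + 1237600 = 1979224.
Probability = 1979224/4272048 = 247403/534006.

247403/534006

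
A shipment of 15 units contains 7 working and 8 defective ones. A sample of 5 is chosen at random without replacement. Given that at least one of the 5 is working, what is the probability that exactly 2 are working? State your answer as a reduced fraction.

Work in counts. Selections with at least one working: C(15,5) − C(8,5) = 3003 − 56 = 2947.
Of those, selections where exactly 2 are working: C(7,2)·C(8,3) = 21·56 = 1176.
Conditional probability = 1176/2947 = 168/421.

168/421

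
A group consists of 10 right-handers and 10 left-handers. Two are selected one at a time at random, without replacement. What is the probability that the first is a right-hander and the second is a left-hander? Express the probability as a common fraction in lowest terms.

5/19

Multiply the conditional probabilities at each draw: 10/20 · 10/19 = 100/380 = 5/19.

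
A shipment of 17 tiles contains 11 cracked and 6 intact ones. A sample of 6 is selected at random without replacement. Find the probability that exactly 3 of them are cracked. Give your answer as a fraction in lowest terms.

825/3094

There are C(17,6) = 12376 ways to choose 6 from 17.
Selections with exactly 3 cracked: choose 3 of the 11 cracked and 3 of the 6 intact, C(11,3)·C(6,3) = 165·20 = 3300.
Probability = 3300/12376 = 825/3094.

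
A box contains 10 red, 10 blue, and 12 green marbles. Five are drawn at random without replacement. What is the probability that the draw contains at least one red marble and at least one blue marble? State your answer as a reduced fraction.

There are C(32,5) = 201376 possible draws.
By inclusion-exclusion on the complements, draws missing all red or all blue: C(22,5) + C(22,5) − C(12,5) = 26334 + 26334 − 792 = 51876.
So draws with at least one of each: 201376 − 51876 = 149500, probability 149500/201376 = 37375/50344.

37375/50344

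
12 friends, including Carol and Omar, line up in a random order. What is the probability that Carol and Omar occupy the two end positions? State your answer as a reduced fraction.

1/66

There are 12! = 479001600 arrangements.
Place Carol and Omar at the ends in 2 ways, arrange the remaining 10 in 10! = 3628800 ways: 2·3628800 = 7257600.
Probability = 7257600/479001600 = 1/66.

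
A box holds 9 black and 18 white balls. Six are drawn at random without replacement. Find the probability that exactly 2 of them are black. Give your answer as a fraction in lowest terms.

1224/3289

The sample space is all 6-subsets of the 27: C(27,6) = 296010.
Selections with exactly 2 black: choose 2 of the 9 black and 4 of the 18 white, C(9,2)·C(18,4) = 36·3060 = 110160.
Probability = 110160/296010 = 1224/3289.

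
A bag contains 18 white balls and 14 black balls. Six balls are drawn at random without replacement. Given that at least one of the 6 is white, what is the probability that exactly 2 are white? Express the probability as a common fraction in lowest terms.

Work in counts. Selections with at least one white: C(32,6) − C(14,6) = 906192 − 3003 = 903189.
Of those, selections where exactly 2 are white: C(18,2)·C(14,4) = 153·1001 = 153153.
Conditional probability = 153153/903189 = 7293/43009.

7293/43009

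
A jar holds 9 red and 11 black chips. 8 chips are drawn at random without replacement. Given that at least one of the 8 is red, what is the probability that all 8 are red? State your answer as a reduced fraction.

3/41935

Work in counts. Selections with at least one red: C(20,8) − C(11,8) = 125970 − 165 = 125805.
Of those, selections where all 8 are red: C(9,8) = 9.
Conditional probability = 9/125805 = 3/41935.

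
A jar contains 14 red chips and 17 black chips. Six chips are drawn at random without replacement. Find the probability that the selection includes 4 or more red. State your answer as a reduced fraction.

There are C(31,6) = 736281 ways to choose the 6.
Favorable selections (4 or more red): C(14,4)·C(17,2) + C(14,5)·C(17,1) + C(14,6)·C(17,0) = 136136 + 34034 + 3003 = 173173.
Probability = 173173/736281 = 1903/8091.

1903/8091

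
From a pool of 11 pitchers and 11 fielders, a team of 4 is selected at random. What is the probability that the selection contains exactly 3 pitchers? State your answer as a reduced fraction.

33/133

There are C(22,4) = 7315 ways to choose 4 from 22.
Selections with exactly 3 pitchers: choose 3 of the 11 pitchers and 1 of the 11 fielders, C(11,3)·C(11,1) = 165·11 = 1815.
Probability = 1815/7315 = 33/133.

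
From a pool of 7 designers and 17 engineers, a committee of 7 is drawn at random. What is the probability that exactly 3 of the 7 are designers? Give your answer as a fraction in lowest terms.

There are C(24,7) = 346104 ways to choose 7 from 24.
Selections with exactly 3 designers: choose 3 of the 7 designers and 4 of the 17 engineers, C(7,3)·C(17,4) = 35·2380 = 83300.
Probability = 83300/346104 = 20825/86526.

20825/86526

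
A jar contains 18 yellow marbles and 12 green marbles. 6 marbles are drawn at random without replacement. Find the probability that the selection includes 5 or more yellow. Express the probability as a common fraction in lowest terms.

There are C(30,6) = 593775 ways to choose the 6.
Favorable selections (5 or more yellow): C(18,5)·C(12,1) + C(18,6)·C(12,0) = 102816 + 18564 = 121380.
Probability = 121380/593775 = 1156/5655.

1156/5655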